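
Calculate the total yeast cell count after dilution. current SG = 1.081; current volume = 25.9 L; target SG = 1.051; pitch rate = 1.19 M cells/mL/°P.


V_w = V·((SG_c−1)/(SG_t−1)−1);  °P = 259 − 259/SG_t;  cells = rate·(V+V_w)·°P
V_w = 25.9·((1.081−1)/(1.051−1)−1) = 15.2353
V_final = 25.9 + 15.2353 = 41.1353
°P = 259 − 259/1.051 = 12.5680
cells = 1.19·41.1353·12.5680

615.2177 billion cells


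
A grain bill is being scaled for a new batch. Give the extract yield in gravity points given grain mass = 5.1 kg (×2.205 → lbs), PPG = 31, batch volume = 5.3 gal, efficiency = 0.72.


points = lbs × PPG × eff / vol
lbs = 5.1 × 2.205 = 11.2455
points = 11.2455 × 31 × 0.72 / 5.3

47.3584 points


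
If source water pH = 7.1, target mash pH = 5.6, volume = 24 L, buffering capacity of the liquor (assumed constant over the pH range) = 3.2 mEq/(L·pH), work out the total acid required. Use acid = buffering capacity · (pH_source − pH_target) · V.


acid = 3.2 · (7.1 − 5.6) · 24

115.2000 mEq


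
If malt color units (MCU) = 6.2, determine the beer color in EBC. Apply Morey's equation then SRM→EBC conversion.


SRM = 1.4922·MCU^0.6859;  EBC = SRM·1.97
SRM = 1.4922·6.2^0.6859 = 5.2159
EBC = 5.2159·1.97

10.2753 EBC


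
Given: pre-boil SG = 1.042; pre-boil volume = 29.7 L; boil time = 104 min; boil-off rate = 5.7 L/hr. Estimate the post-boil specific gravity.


V_post = V_pre − rate·(t/60);  SG_post = 1 + (SG_pre−1)·V_pre/V_post
V_post = 29.7 − 5.7·(104/60) = 19.8200
SG_post = 1 + (1.042 − 1)·29.7/19.8200

1.0629


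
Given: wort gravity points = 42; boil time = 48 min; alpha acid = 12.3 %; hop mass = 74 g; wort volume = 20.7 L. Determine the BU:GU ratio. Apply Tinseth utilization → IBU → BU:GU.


U = 1.65·0.000125^(GP/1000)·(1−e^(−0.04t))/4.15;  IBU = (α/100)·m·U·1000/V;  BU:GU = IBU/GP
U = 1.65·0.000125^(42/1000)·(1−e^(−0.04·48))/4.15 = 0.2326
IBU = (12.3/100)·74·0.2326·1000/20.7 = 102.2873
BU:GU = 102.2873/42

2.4354


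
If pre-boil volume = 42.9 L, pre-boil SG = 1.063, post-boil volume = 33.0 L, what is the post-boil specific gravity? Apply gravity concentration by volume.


SG_post = 1 + (SG_pre − 1)·V_pre/V_post
pts_pre = (1.063 − 1)·1000 = 63.0000
pts_post = 63.0000·42.9/33.0 = 81.9000
SG_post = 1 + 81.9000/1000

1.0819


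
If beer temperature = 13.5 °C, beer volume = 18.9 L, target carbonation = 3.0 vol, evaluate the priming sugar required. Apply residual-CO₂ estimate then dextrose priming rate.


residual = 14.695·(0.01821 + 0.09011·e^(−0.04·T));  sugar = (target − residual)·4.0·V
residual = 14.695·(0.01821 + 0.09011·e^(−0.04·13.5)) = 1.0393
sugar = (3.0 − 1.0393)·4.0·18.9

148.2326 g


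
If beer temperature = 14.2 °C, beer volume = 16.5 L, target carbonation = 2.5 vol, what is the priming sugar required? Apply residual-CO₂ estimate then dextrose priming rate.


residual = 14.695·(0.01821 + 0.09011·e^(−0.04·T));  sugar = (target − residual)·4.0·V
residual = 14.695·(0.01821 + 0.09011·e^(−0.04·14.2)) = 1.0179
sugar = (2.5 − 1.0179)·4.0·16.5

97.8156 g


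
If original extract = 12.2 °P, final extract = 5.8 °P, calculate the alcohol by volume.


SG = 259/(259 − P);  ABV = (OG − FG)·131.25
OG = 259/(259 − 12.2) = 1.0494
FG = 259/(259 − 5.8) = 1.0229
ABV = (1.0494 − 1.0229)·131.25

3.4815 % ABV


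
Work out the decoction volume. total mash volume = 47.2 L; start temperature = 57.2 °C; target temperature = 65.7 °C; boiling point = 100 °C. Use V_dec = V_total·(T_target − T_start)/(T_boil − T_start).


V_dec = 47.2·(65.7 − 57.2)/(100 − 57.2)

9.3738 L


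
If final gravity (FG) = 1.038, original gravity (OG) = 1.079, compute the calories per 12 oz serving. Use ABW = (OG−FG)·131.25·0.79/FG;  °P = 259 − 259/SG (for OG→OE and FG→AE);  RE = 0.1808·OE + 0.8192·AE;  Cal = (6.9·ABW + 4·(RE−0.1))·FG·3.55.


ABW = (1.079 − 1.038)·131.25·0.79/1.038 = 4.0956
OE = 259 − 259/1.079 = 18.9629 °P
AE = 259 − 259/1.038 = 9.4817 °P
RE = 0.1808·18.9629 + 0.8192·9.4817 = 11.1959 °P
Cal = (6.9·4.0956 + 4·(11.1959−0.1))·1.038·3.55

267.6820 kcal


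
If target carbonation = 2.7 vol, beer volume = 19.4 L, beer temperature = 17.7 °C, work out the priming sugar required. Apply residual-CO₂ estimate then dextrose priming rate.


residual = 14.695·(0.01821 + 0.09011·e^(−0.04·T));  sugar = (target − residual)·4.0·V
residual = 14.695·(0.01821 + 0.09011·e^(−0.04·17.7)) = 0.9199
sugar = (2.7 − 0.9199)·4.0·19.4

138.1344 g


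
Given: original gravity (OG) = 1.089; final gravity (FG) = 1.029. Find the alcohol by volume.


ABV = (OG − FG) · 131.25
ABV = (1.089 − 1.029) · 131.25

7.8750 % ABV


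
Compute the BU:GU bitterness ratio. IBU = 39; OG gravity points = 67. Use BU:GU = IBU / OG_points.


BU:GU = 39 / 67

0.5821


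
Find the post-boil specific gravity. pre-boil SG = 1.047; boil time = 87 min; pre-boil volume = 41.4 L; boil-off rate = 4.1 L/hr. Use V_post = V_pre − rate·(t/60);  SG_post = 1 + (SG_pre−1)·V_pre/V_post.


V_post = 41.4 − 4.1·(87/60) = 35.4550
SG_post = 1 + (1.047 − 1)·41.4/35.4550

1.0549


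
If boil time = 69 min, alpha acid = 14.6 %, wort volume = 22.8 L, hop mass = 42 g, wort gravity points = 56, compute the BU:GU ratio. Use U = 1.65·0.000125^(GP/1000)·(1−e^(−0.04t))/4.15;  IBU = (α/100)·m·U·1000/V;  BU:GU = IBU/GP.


U = 1.65·0.000125^(56/1000)·(1−e^(−0.04·69))/4.15 = 0.2251
IBU = (14.6/100)·42·0.2251·1000/22.8 = 60.5528
BU:GU = 60.5528/56

1.0813


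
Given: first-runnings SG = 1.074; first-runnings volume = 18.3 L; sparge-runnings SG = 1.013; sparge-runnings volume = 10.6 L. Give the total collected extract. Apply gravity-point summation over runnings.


total = Σ (SG_i − 1)·1000·V_i
first = (1.074 − 1)·1000·18.3 = 1354.2000
sparge = (1.013 − 1)·1000·10.6 = 137.8000
total = 1354.2000 + 137.8000

1492.0000 gravity·L


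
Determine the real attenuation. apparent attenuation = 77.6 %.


RA = AA · 0.8192
RA = 77.6 · 0.8192

63.5699 %


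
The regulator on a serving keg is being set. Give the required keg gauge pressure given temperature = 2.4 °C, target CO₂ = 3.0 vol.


psi = vols/(0.01821 + 0.09011·e^(−0.04·T)) − 14.695
psi = 3.0/(0.01821 + 0.09011·e^(−0.04·2.4)) − 14.695

15.2835 psi


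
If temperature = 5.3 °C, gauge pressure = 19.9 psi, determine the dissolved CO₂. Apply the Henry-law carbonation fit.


vols = (P + 14.695)·(0.01821 + 0.09011·e^(−0.04·T))
vols = (19.9 + 14.695)·(0.01821 + 0.09011·e^(−0.04·5.3))

3.1518 volumes


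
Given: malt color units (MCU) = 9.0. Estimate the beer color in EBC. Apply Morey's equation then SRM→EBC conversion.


SRM = 1.4922·MCU^0.6859;  EBC = SRM·1.97
SRM = 1.4922·9.0^0.6859 = 6.7351
EBC = 6.7351·1.97

13.2681 EBC


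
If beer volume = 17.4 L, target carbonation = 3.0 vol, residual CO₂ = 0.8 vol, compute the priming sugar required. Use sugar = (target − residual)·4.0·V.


sugar = (3.0 − 0.8)·4.0·17.4

153.1200 g


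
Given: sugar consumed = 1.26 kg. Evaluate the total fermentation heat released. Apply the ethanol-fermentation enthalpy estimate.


Q = m_sugar · 590 kJ/kg
Q = 1.26 · 590

743.4000 kJ


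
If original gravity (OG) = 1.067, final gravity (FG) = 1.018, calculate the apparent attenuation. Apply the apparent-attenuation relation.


AA = (OG − FG)/(OG − 1) · 100
AA = (1.067 − 1.018)/(1.067 − 1) · 100

73.1343 %


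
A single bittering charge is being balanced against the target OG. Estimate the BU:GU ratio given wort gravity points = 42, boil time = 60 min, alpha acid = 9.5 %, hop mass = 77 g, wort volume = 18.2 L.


U = 1.65·0.000125^(GP/1000)·(1−e^(−0.04t))/4.15;  IBU = (α/100)·m·U·1000/V;  BU:GU = IBU/GP
U = 1.65·0.000125^(42/1000)·(1−e^(−0.04·60))/4.15 = 0.2479
IBU = (9.5/100)·77·0.2479·1000/18.2 = 99.6202
BU:GU = 99.6202/42

2.3719


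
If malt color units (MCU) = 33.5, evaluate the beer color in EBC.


SRM = 1.4922·MCU^0.6859;  EBC = SRM·1.97
SRM = 1.4922·33.5^0.6859 = 16.5903
EBC = 16.5903·1.97

32.6830 EBC


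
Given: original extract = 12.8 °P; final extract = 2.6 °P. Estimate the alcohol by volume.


SG = 259/(259 − P);  ABV = (OG − FG)·131.25
OG = 259/(259 − 12.8) = 1.0520
FG = 259/(259 − 2.6) = 1.0101
ABV = (1.0520 − 1.0101)·131.25

5.4928 % ABV


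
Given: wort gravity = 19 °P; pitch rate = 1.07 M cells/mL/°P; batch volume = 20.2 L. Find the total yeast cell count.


cells (billions) = rate · V_L · °P
cells = 1.07 · 20.2 · 19

410.6660 billion cells


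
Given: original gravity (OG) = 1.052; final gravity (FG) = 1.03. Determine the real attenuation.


AA = (OG−FG)/(OG−1)·100;  RA = AA·0.8192
AA = (1.052 − 1.03)/(1.052 − 1)·100 = 42.3077
RA = 42.3077·0.8192

34.6585 %


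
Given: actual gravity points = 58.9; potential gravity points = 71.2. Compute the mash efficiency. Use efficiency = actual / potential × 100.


efficiency = 58.9 / 71.2 × 100

82.7247 %


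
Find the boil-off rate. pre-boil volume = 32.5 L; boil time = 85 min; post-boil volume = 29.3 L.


rate = (V_pre − V_post) / (t_min/60)
rate = (32.5 − 29.3) / (85/60)

2.2588 L/hr


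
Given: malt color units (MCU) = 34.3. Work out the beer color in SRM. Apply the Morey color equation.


SRM = 1.4922 · MCU^0.6859
SRM = 1.4922 · 34.3^0.6859

16.8611 SRM


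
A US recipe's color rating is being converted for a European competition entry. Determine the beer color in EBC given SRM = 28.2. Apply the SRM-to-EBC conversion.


EBC = SRM · 1.97
EBC = 28.2 · 1.97

55.5540 EBC


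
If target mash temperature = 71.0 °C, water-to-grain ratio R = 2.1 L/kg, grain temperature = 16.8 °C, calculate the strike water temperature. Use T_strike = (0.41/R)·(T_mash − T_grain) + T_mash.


T_strike = (0.41/2.1)·(71.0 − 16.8) + 71.0

81.5819 °C


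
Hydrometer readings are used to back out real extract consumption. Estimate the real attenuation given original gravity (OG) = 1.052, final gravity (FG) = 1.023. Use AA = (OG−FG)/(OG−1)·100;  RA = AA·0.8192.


AA = (1.052 − 1.023)/(1.052 − 1)·100 = 55.7692
RA = 55.7692·0.8192

45.6862 %


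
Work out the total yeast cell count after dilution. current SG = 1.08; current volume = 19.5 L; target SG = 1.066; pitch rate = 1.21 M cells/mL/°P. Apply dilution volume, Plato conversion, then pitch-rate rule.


V_w = V·((SG_c−1)/(SG_t−1)−1);  °P = 259 − 259/SG_t;  cells = rate·(V+V_w)·°P
V_w = 19.5·((1.08−1)/(1.066−1)−1) = 4.1364
V_final = 19.5 + 4.1364 = 23.6364
°P = 259 − 259/1.066 = 16.0356
cells = 1.21·23.6364·16.0356

458.6195 billion cells


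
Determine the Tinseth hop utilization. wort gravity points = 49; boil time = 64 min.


U = 1.65·0.000125^(GP/1000) · (1 − e^(−0.04·t))/4.15
bigness = 1.65·0.000125^(49/1000) = 1.0623
boil_factor = (1 − e^(−0.04·64))/4.15 = 0.2223
U = 1.0623 · 0.2223

0.2362


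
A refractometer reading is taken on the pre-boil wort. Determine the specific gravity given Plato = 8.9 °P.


SG = 259/(259 − P)
SG = 259/(259 − 8.9)

1.0356


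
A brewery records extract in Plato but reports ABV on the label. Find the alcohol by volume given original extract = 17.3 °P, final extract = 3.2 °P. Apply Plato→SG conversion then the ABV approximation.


SG = 259/(259 − P);  ABV = (OG − FG)·131.25
OG = 259/(259 − 17.3) = 1.0716
FG = 259/(259 − 3.2) = 1.0125
ABV = (1.0716 − 1.0125)·131.25

7.7525 % ABV


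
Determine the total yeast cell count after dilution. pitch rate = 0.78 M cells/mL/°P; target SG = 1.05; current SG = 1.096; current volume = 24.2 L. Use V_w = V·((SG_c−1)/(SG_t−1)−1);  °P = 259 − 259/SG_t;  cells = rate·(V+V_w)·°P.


V_w = 24.2·((1.096−1)/(1.05−1)−1) = 22.2640
V_final = 24.2 + 22.2640 = 46.4640
°P = 259 − 259/1.05 = 12.3333
cells = 0.78·46.4640·12.3333

446.9837 billion cells


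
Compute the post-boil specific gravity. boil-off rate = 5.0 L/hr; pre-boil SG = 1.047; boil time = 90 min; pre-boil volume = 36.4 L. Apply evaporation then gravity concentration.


V_post = V_pre − rate·(t/60);  SG_post = 1 + (SG_pre−1)·V_pre/V_post
V_post = 36.4 − 5.0·(90/60) = 28.9000
SG_post = 1 + (1.047 − 1)·36.4/28.9000

1.0592


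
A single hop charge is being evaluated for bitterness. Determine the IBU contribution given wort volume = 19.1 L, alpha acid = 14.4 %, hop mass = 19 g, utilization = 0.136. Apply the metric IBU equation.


IBU = (α/100)·mass·U·1000 / V
IBU = (14.4/100)·19·0.136·1000 / 19.1

19.4815 IBU


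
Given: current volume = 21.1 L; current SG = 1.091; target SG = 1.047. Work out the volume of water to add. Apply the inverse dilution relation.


V_water = V·((SG_curr − 1)/(SG_target − 1) − 1)
V_water = 21.1·((1.091 − 1)/(1.047 − 1) − 1)

19.7532 L


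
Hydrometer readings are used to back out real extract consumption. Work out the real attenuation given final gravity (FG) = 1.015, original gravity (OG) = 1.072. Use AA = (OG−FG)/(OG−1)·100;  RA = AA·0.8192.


AA = (1.072 − 1.015)/(1.072 − 1)·100 = 79.1667
RA = 79.1667·0.8192

64.8533 %


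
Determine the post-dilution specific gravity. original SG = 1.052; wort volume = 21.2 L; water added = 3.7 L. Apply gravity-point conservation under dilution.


SG_new = 1 + (SG_old − 1)·V_old/(V_old + V_water)
pts = (1.052 − 1)·1000·21.2/(21.2 + 3.7) = 44.2731
SG_new = 1 + 44.2731/1000

1.0443


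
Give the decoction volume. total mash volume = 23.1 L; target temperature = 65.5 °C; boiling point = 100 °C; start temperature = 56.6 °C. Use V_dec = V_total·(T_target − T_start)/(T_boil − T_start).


V_dec = 23.1·(65.5 − 56.6)/(100 − 56.6)

4.7371 L


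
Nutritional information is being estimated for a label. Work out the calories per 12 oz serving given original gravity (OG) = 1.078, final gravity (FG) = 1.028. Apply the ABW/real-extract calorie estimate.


ABW = (OG−FG)·131.25·0.79/FG;  °P = 259 − 259/SG (for OG→OE and FG→AE);  RE = 0.1808·OE + 0.8192·AE;  Cal = (6.9·ABW + 4·(RE−0.1))·FG·3.55
ABW = (1.078 − 1.028)·131.25·0.79/1.028 = 5.0432
OE = 259 − 259/1.078 = 18.7403 °P
AE = 259 − 259/1.028 = 7.0545 °P
RE = 0.1808·18.7403 + 0.8192·7.0545 = 9.1673 °P
Cal = (6.9·5.0432 + 4·(9.1673−0.1))·1.028·3.55

259.3516 kcal


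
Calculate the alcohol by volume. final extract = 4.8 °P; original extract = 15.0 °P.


SG = 259/(259 − P);  ABV = (OG − FG)·131.25
OG = 259/(259 − 15.0) = 1.0615
FG = 259/(259 − 4.8) = 1.0189
ABV = (1.0615 − 1.0189)·131.25

5.5903 % ABV


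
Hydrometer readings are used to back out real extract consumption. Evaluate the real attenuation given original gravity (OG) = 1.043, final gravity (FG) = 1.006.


AA = (OG−FG)/(OG−1)·100;  RA = AA·0.8192
AA = (1.043 − 1.006)/(1.043 − 1)·100 = 86.0465
RA = 86.0465·0.8192

70.4893 %


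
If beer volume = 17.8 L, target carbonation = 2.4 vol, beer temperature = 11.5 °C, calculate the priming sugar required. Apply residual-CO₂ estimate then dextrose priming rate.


residual = 14.695·(0.01821 + 0.09011·e^(−0.04·T));  sugar = (target − residual)·4.0·V
residual = 14.695·(0.01821 + 0.09011·e^(−0.04·11.5)) = 1.1035
sugar = (2.4 − 1.1035)·4.0·17.8

92.3093 g


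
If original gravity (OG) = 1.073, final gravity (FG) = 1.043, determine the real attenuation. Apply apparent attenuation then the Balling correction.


AA = (OG−FG)/(OG−1)·100;  RA = AA·0.8192
AA = (1.073 − 1.043)/(1.073 − 1)·100 = 41.0959
RA = 41.0959·0.8192

33.6658 %


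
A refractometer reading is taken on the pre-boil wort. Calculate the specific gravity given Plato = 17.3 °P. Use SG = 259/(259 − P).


SG = 259/(259 − 17.3)

1.0716


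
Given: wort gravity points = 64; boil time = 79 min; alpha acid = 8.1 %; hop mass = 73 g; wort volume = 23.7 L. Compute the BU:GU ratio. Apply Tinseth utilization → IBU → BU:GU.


U = 1.65·0.000125^(GP/1000)·(1−e^(−0.04t))/4.15;  IBU = (α/100)·m·U·1000/V;  BU:GU = IBU/GP
U = 1.65·0.000125^(64/1000)·(1−e^(−0.04·79))/4.15 = 0.2142
IBU = (8.1/100)·73·0.2142·1000/23.7 = 53.4404
BU:GU = 53.4404/64

0.8350


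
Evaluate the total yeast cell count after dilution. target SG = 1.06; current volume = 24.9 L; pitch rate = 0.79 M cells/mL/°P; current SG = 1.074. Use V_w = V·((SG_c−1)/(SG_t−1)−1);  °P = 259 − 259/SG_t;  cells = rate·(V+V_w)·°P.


V_w = 24.9·((1.074−1)/(1.06−1)−1) = 5.8100
V_final = 24.9 + 5.8100 = 30.7100
°P = 259 − 259/1.06 = 14.6604
cells = 0.79·30.7100·14.6604

355.6739 billion cells


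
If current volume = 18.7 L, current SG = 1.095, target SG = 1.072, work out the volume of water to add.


V_water = V·((SG_curr − 1)/(SG_target − 1) − 1)
V_water = 18.7·((1.095 − 1)/(1.072 − 1) − 1)

5.9736 L


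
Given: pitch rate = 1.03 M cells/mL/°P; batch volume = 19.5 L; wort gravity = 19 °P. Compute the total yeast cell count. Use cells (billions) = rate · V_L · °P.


cells = 1.03 · 19.5 · 19

381.6150 billion cells


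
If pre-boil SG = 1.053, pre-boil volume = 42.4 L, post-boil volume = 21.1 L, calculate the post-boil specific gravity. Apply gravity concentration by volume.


SG_post = 1 + (SG_pre − 1)·V_pre/V_post
pts_pre = (1.053 − 1)·1000 = 53.0000
pts_post = 53.0000·42.4/21.1 = 106.5024
SG_post = 1 + 106.5024/1000

1.1065


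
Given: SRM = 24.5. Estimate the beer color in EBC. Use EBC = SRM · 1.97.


EBC = 24.5 · 1.97

48.2650 EBC


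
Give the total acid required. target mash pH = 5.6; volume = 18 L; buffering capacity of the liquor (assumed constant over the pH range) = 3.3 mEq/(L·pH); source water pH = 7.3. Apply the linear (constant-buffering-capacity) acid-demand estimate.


acid = buffering capacity · (pH_source − pH_target) · V
acid = 3.3 · (7.3 − 5.6) · 18

100.9800 mEq


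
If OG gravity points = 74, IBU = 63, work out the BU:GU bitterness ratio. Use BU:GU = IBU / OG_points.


BU:GU = 63 / 74

0.8514


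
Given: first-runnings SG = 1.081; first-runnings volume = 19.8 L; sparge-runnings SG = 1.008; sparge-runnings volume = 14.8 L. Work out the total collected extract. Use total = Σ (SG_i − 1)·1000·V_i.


first = (1.081 − 1)·1000·19.8 = 1603.8000
sparge = (1.008 − 1)·1000·14.8 = 118.4000
total = 1603.8000 + 118.4000

1722.2000 gravity·L


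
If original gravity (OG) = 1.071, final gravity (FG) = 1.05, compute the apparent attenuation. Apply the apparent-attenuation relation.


AA = (OG − FG)/(OG − 1) · 100
AA = (1.071 − 1.05)/(1.071 − 1) · 100

29.5775 %


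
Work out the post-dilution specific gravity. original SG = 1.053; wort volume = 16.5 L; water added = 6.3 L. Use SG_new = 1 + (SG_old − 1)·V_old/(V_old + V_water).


pts = (1.053 − 1)·1000·16.5/(16.5 + 6.3) = 38.3553
SG_new = 1 + 38.3553/1000

1.0384


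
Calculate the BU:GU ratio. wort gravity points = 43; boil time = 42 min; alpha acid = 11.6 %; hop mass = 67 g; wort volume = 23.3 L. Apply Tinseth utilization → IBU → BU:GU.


U = 1.65·0.000125^(GP/1000)·(1−e^(−0.04t))/4.15;  IBU = (α/100)·m·U·1000/V;  BU:GU = IBU/GP
U = 1.65·0.000125^(43/1000)·(1−e^(−0.04·42))/4.15 = 0.2198
IBU = (11.6/100)·67·0.2198·1000/23.3 = 73.3170
BU:GU = 73.3170/43

1.7050


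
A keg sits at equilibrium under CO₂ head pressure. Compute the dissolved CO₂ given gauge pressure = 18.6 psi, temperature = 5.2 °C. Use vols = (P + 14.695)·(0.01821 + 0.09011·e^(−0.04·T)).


vols = (18.6 + 14.695)·(0.01821 + 0.09011·e^(−0.04·5.2))

3.0431 volumes


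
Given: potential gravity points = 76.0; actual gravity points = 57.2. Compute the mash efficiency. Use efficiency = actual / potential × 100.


efficiency = 57.2 / 76.0 × 100

75.2632 %


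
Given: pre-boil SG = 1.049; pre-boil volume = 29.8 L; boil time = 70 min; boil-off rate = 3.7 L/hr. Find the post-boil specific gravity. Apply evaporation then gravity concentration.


V_post = V_pre − rate·(t/60);  SG_post = 1 + (SG_pre−1)·V_pre/V_post
V_post = 29.8 − 3.7·(70/60) = 25.4833
SG_post = 1 + (1.049 − 1)·29.8/25.4833

1.0573


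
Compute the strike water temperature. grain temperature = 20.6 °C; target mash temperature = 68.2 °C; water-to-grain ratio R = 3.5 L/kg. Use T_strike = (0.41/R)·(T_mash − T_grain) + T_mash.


T_strike = (0.41/3.5)·(68.2 − 20.6) + 68.2

73.7760 °C


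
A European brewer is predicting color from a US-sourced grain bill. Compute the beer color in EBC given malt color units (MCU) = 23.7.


SRM = 1.4922·MCU^0.6859;  EBC = SRM·1.97
SRM = 1.4922·23.7^0.6859 = 13.0848
EBC = 13.0848·1.97

25.7770 EBC


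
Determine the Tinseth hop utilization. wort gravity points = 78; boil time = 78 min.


U = 1.65·0.000125^(GP/1000) · (1 − e^(−0.04·t))/4.15
bigness = 1.65·0.000125^(78/1000) = 0.8185
boil_factor = (1 − e^(−0.04·78))/4.15 = 0.2303
U = 0.8185 · 0.2303

0.1885


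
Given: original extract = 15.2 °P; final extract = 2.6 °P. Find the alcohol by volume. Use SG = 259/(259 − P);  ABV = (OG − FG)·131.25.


OG = 259/(259 − 15.2) = 1.0623
FG = 259/(259 − 2.6) = 1.0101
ABV = (1.0623 − 1.0101)·131.25

6.8520 % ABV


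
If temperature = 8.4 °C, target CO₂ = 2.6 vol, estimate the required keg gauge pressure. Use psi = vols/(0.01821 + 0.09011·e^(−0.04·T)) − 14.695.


psi = 2.6/(0.01821 + 0.09011·e^(−0.04·8.4)) − 14.695

16.7802 psi


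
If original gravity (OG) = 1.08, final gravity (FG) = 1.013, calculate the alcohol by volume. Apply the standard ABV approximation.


ABV = (OG − FG) · 131.25
ABV = (1.08 − 1.013) · 131.25

8.7938 % ABV


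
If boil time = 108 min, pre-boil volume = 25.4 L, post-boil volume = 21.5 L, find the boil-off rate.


rate = (V_pre − V_post) / (t_min/60)
rate = (25.4 − 21.5) / (108/60)

2.1667 L/hr


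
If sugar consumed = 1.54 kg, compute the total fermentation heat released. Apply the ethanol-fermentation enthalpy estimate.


Q = m_sugar · 590 kJ/kg
Q = 1.54 · 590

908.6000 kJ


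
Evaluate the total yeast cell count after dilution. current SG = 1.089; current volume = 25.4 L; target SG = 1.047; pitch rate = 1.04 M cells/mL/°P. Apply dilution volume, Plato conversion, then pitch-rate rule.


V_w = V·((SG_c−1)/(SG_t−1)−1);  °P = 259 − 259/SG_t;  cells = rate·(V+V_w)·°P
V_w = 25.4·((1.089−1)/(1.047−1)−1) = 22.6979
V_final = 25.4 + 22.6979 = 48.0979
°P = 259 − 259/1.047 = 11.6266
cells = 1.04·48.0979·11.6266

581.5809 billion cells


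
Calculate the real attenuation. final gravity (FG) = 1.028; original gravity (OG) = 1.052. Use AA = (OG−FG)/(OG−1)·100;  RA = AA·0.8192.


AA = (1.052 − 1.028)/(1.052 − 1)·100 = 46.1538
RA = 46.1538·0.8192

37.8092 %


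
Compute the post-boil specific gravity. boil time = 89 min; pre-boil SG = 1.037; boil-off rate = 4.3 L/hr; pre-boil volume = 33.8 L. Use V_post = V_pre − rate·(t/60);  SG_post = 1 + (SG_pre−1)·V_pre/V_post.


V_post = 33.8 − 4.3·(89/60) = 27.4217
SG_post = 1 + (1.037 − 1)·33.8/27.4217

1.0456


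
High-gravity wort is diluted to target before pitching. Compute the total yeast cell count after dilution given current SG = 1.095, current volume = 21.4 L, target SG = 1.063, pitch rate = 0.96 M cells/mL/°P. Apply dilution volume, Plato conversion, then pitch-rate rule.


V_w = V·((SG_c−1)/(SG_t−1)−1);  °P = 259 − 259/SG_t;  cells = rate·(V+V_w)·°P
V_w = 21.4·((1.095−1)/(1.063−1)−1) = 10.8698
V_final = 21.4 + 10.8698 = 32.2698
°P = 259 − 259/1.063 = 15.3500
cells = 0.96·32.2698·15.3500

475.5269 billion cells


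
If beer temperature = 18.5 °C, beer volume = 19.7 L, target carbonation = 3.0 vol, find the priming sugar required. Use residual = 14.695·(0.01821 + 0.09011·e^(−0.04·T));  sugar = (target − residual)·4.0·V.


residual = 14.695·(0.01821 + 0.09011·e^(−0.04·18.5)) = 0.8994
sugar = (3.0 − 0.8994)·4.0·19.7

165.5293 g


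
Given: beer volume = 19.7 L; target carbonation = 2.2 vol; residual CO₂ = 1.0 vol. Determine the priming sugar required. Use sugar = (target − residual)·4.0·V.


sugar = (2.2 − 1.0)·4.0·19.7

94.5600 g


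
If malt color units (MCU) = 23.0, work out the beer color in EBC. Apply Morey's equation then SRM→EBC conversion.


SRM = 1.4922·MCU^0.6859;  EBC = SRM·1.97
SRM = 1.4922·23.0^0.6859 = 12.8185
EBC = 12.8185·1.97

25.2524 EBC


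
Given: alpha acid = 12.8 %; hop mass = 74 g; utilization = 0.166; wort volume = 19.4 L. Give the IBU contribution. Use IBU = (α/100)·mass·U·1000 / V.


IBU = (12.8/100)·74·0.166·1000 / 19.4

81.0491 IBU


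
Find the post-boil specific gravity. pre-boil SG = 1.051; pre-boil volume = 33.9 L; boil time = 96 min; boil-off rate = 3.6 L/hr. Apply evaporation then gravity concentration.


V_post = V_pre − rate·(t/60);  SG_post = 1 + (SG_pre−1)·V_pre/V_post
V_post = 33.9 − 3.6·(96/60) = 28.1400
SG_post = 1 + (1.051 − 1)·33.9/28.1400

1.0614


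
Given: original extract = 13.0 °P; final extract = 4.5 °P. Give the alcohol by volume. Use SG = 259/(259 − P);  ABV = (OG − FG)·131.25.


OG = 259/(259 − 13.0) = 1.0528
FG = 259/(259 − 4.5) = 1.0177
ABV = (1.0528 − 1.0177)·131.25

4.6152 % ABV


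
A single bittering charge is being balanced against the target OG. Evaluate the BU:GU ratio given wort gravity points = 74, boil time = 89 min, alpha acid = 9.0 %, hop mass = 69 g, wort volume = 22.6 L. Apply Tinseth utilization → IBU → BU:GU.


U = 1.65·0.000125^(GP/1000)·(1−e^(−0.04t))/4.15;  IBU = (α/100)·m·U·1000/V;  BU:GU = IBU/GP
U = 1.65·0.000125^(74/1000)·(1−e^(−0.04·89))/4.15 = 0.1986
IBU = (9.0/100)·69·0.1986·1000/22.6 = 54.5834
BU:GU = 54.5834/74

0.7376


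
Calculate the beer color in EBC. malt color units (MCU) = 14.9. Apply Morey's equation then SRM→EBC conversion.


SRM = 1.4922·MCU^0.6859;  EBC = SRM·1.97
SRM = 1.4922·14.9^0.6859 = 9.5173
EBC = 9.5173·1.97

18.7492 EBC


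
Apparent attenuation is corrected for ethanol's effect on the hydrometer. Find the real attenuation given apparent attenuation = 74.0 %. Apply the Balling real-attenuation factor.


RA = AA · 0.8192
RA = 74.0 · 0.8192

60.6208 %


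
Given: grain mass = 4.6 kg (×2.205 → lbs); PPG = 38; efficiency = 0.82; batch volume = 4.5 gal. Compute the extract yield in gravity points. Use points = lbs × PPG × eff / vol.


lbs = 4.6 × 2.205 = 10.1430
points = 10.1430 × 38 × 0.82 / 4.5

70.2346 points


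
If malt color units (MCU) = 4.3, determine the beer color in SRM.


SRM = 1.4922 · MCU^0.6859
SRM = 1.4922 · 4.3^0.6859

4.0581 SRM


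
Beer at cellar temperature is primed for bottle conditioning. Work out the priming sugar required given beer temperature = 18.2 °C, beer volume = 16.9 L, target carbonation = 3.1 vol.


residual = 14.695·(0.01821 + 0.09011·e^(−0.04·T));  sugar = (target − residual)·4.0·V
residual = 14.695·(0.01821 + 0.09011·e^(−0.04·18.2)) = 0.9070
sugar = (3.1 − 0.9070)·4.0·16.9

148.2467 g


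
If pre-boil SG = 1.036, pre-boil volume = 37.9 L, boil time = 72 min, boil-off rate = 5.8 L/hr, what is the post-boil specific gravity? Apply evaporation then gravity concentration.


V_post = V_pre − rate·(t/60);  SG_post = 1 + (SG_pre−1)·V_pre/V_post
V_post = 37.9 − 5.8·(72/60) = 30.9400
SG_post = 1 + (1.036 − 1)·37.9/30.9400

1.0441


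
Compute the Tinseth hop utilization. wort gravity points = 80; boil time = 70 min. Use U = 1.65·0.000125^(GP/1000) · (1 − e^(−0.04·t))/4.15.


bigness = 1.65·0.000125^(80/1000) = 0.8040
boil_factor = (1 − e^(−0.04·70))/4.15 = 0.2263
U = 0.8040 · 0.2263

0.1819


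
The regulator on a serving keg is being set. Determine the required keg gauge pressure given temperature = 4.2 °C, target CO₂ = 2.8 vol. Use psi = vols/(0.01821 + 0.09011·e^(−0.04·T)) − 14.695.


psi = 2.8/(0.01821 + 0.09011·e^(−0.04·4.2)) − 14.695

14.9708 psi


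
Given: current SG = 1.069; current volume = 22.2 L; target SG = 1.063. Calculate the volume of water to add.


V_water = V·((SG_curr − 1)/(SG_target − 1) − 1)
V_water = 22.2·((1.069 − 1)/(1.063 − 1) − 1)

2.1143 L


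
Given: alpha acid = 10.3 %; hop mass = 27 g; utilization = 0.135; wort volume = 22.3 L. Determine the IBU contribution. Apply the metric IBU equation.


IBU = (α/100)·mass·U·1000 / V
IBU = (10.3/100)·27·0.135·1000 / 22.3

16.8357 IBU


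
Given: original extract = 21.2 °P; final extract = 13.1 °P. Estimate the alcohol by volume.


SG = 259/(259 − P);  ABV = (OG − FG)·131.25
OG = 259/(259 − 21.2) = 1.0892
FG = 259/(259 − 13.1) = 1.0533
ABV = (1.0892 − 1.0533)·131.25

4.7088 % ABV


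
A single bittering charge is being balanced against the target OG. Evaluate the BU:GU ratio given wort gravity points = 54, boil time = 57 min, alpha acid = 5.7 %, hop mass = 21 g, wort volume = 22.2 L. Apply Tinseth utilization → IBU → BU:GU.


U = 1.65·0.000125^(GP/1000)·(1−e^(−0.04t))/4.15;  IBU = (α/100)·m·U·1000/V;  BU:GU = IBU/GP
U = 1.65·0.000125^(54/1000)·(1−e^(−0.04·57))/4.15 = 0.2197
IBU = (5.7/100)·21·0.2197·1000/22.2 = 11.8454
BU:GU = 11.8454/54

0.2194


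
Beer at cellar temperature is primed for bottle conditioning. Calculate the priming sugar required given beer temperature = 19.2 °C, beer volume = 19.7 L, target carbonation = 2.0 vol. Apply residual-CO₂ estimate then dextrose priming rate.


residual = 14.695·(0.01821 + 0.09011·e^(−0.04·T));  sugar = (target − residual)·4.0·V
residual = 14.695·(0.01821 + 0.09011·e^(−0.04·19.2)) = 0.8819
sugar = (2.0 − 0.8819)·4.0·19.7

88.1039 g


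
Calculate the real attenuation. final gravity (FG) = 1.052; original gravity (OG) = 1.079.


AA = (OG−FG)/(OG−1)·100;  RA = AA·0.8192
AA = (1.079 − 1.052)/(1.079 − 1)·100 = 34.1772
RA = 34.1772·0.8192

27.9980 %


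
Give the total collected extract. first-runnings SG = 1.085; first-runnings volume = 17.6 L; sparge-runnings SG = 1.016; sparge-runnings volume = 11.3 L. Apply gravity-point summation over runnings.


total = Σ (SG_i − 1)·1000·V_i
first = (1.085 − 1)·1000·17.6 = 1496.0000
sparge = (1.016 − 1)·1000·11.3 = 180.8000
total = 1496.0000 + 180.8000

1676.8000 gravity·L


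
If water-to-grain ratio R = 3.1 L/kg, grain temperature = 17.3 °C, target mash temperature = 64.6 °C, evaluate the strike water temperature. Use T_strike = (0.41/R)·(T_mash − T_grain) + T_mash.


T_strike = (0.41/3.1)·(64.6 − 17.3) + 64.6

70.8558 °C


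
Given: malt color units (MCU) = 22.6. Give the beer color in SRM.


SRM = 1.4922 · MCU^0.6859
SRM = 1.4922 · 22.6^0.6859

12.6651 SRM


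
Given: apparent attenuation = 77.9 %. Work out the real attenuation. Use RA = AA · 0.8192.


RA = 77.9 · 0.8192

63.8157 %


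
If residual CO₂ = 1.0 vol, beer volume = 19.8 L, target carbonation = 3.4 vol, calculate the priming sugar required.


sugar = (target − residual)·4.0·V
sugar = (3.4 − 1.0)·4.0·19.8

190.0800 g


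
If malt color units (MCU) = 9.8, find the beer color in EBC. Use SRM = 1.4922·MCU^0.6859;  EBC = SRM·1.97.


SRM = 1.4922·9.8^0.6859 = 7.1402
EBC = 7.1402·1.97

14.0661 EBC


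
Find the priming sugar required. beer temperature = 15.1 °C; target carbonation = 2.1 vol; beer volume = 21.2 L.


residual = 14.695·(0.01821 + 0.09011·e^(−0.04·T));  sugar = (target − residual)·4.0·V
residual = 14.695·(0.01821 + 0.09011·e^(−0.04·15.1)) = 0.9914
sugar = (2.1 − 0.9914)·4.0·21.2

94.0082 g


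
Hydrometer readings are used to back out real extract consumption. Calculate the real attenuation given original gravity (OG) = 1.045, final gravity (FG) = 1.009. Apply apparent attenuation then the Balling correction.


AA = (OG−FG)/(OG−1)·100;  RA = AA·0.8192
AA = (1.045 − 1.009)/(1.045 − 1)·100 = 80.0000
RA = 80.0000·0.8192

65.5360 %


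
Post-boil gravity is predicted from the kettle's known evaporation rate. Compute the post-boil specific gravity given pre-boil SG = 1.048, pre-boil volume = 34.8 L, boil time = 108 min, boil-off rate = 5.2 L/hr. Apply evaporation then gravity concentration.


V_post = V_pre − rate·(t/60);  SG_post = 1 + (SG_pre−1)·V_pre/V_post
V_post = 34.8 − 5.2·(108/60) = 25.4400
SG_post = 1 + (1.048 − 1)·34.8/25.4400

1.0657


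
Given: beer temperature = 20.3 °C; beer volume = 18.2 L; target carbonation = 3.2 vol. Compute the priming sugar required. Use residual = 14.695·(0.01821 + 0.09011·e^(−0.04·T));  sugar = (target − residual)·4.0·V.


residual = 14.695·(0.01821 + 0.09011·e^(−0.04·20.3)) = 0.8555
sugar = (3.2 − 0.8555)·4.0·18.2

170.6807 g


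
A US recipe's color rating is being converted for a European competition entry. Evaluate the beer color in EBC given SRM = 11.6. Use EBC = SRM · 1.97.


EBC = 11.6 · 1.97

22.8520 EBC


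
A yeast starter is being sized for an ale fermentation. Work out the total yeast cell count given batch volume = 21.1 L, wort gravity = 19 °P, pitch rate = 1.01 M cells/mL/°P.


cells (billions) = rate · V_L · °P
cells = 1.01 · 21.1 · 19

404.9090 billion cells


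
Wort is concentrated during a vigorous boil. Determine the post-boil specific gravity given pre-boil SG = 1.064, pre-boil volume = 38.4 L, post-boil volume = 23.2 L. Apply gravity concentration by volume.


SG_post = 1 + (SG_pre − 1)·V_pre/V_post
pts_pre = (1.064 − 1)·1000 = 64.0000
pts_post = 64.0000·38.4/23.2 = 105.9310
SG_post = 1 + 105.9310/1000

1.1059


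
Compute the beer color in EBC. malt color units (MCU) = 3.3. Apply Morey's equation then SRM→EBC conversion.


SRM = 1.4922·MCU^0.6859;  EBC = SRM·1.97
SRM = 1.4922·3.3^0.6859 = 3.3844
EBC = 3.3844·1.97

6.6672 EBC


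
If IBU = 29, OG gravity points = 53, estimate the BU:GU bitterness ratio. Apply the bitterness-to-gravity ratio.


BU:GU = IBU / OG_points
BU:GU = 29 / 53

0.5472


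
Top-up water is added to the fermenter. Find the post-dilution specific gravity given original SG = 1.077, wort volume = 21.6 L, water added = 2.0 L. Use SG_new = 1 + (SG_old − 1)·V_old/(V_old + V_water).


pts = (1.077 − 1)·1000·21.6/(21.6 + 2.0) = 70.4746
SG_new = 1 + 70.4746/1000

1.0705


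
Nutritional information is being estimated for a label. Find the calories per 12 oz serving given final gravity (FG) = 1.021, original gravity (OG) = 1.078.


ABW = (OG−FG)·131.25·0.79/FG;  °P = 259 − 259/SG (for OG→OE and FG→AE);  RE = 0.1808·OE + 0.8192·AE;  Cal = (6.9·ABW + 4·(RE−0.1))·FG·3.55
ABW = (1.078 − 1.021)·131.25·0.79/1.021 = 5.7886
OE = 259 − 259/1.078 = 18.7403 °P
AE = 259 − 259/1.021 = 5.3271 °P
RE = 0.1808·18.7403 + 0.8192·5.3271 = 7.7522 °P
Cal = (6.9·5.7886 + 4·(7.7522−0.1))·1.021·3.55

255.7135 kcal


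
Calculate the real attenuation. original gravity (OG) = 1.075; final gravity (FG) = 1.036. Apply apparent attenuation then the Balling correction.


AA = (OG−FG)/(OG−1)·100;  RA = AA·0.8192
AA = (1.075 − 1.036)/(1.075 − 1)·100 = 52.0000
RA = 52.0000·0.8192

42.5984 %


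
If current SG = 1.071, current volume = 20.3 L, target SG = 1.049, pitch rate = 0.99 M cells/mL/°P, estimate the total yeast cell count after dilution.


V_w = V·((SG_c−1)/(SG_t−1)−1);  °P = 259 − 259/SG_t;  cells = rate·(V+V_w)·°P
V_w = 20.3·((1.071−1)/(1.049−1)−1) = 9.1143
V_final = 20.3 + 9.1143 = 29.4143
°P = 259 − 259/1.049 = 12.0982
cells = 0.99·29.4143·12.0982

352.3010 billion cells


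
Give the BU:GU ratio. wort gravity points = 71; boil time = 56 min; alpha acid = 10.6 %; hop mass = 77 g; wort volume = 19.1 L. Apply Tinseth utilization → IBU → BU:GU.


U = 1.65·0.000125^(GP/1000)·(1−e^(−0.04t))/4.15;  IBU = (α/100)·m·U·1000/V;  BU:GU = IBU/GP
U = 1.65·0.000125^(71/1000)·(1−e^(−0.04·56))/4.15 = 0.1877
IBU = (10.6/100)·77·0.1877·1000/19.1 = 80.2037
BU:GU = 80.2037/71

1.1296


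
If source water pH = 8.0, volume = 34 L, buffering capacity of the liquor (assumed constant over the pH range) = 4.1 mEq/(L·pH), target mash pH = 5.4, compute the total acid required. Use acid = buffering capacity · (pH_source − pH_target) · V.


acid = 4.1 · (8.0 − 5.4) · 34

362.4400 mEq


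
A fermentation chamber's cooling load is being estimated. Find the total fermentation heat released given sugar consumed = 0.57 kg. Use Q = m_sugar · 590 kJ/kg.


Q = 0.57 · 590

336.3000 kJ


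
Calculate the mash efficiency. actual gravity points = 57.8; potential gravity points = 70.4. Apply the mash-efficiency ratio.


efficiency = actual / potential × 100
efficiency = 57.8 / 70.4 × 100

82.1023 %


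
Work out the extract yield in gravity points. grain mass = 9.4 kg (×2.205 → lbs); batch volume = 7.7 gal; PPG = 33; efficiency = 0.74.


points = lbs × PPG × eff / vol
lbs = 9.4 × 2.205 = 20.7270
points = 20.7270 × 33 × 0.74 / 7.7

65.7342 points


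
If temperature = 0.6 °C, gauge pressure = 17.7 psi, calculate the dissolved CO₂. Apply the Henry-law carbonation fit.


vols = (P + 14.695)·(0.01821 + 0.09011·e^(−0.04·T))
vols = (17.7 + 14.695)·(0.01821 + 0.09011·e^(−0.04·0.6))

3.4398 volumes


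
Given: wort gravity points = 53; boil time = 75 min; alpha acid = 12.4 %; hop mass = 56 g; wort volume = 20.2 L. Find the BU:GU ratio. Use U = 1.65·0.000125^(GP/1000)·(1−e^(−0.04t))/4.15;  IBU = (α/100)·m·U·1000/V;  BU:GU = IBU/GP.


U = 1.65·0.000125^(53/1000)·(1−e^(−0.04·75))/4.15 = 0.2346
IBU = (12.4/100)·56·0.2346·1000/20.2 = 80.6587
BU:GU = 80.6587/53

1.5219


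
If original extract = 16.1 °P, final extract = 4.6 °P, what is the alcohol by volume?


SG = 259/(259 − P);  ABV = (OG − FG)·131.25
OG = 259/(259 − 16.1) = 1.0663
FG = 259/(259 − 4.6) = 1.0181
ABV = (1.0663 − 1.0181)·131.25

6.3263 % ABV


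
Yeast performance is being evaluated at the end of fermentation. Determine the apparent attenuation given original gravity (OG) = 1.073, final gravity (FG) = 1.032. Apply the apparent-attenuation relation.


AA = (OG − FG)/(OG − 1) · 100
AA = (1.073 − 1.032)/(1.073 − 1) · 100

56.1644 %


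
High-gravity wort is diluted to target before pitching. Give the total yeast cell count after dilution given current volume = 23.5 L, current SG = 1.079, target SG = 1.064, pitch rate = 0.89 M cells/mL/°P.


V_w = V·((SG_c−1)/(SG_t−1)−1);  °P = 259 − 259/SG_t;  cells = rate·(V+V_w)·°P
V_w = 23.5·((1.079−1)/(1.064−1)−1) = 5.5078
V_final = 23.5 + 5.5078 = 29.0078
°P = 259 − 259/1.064 = 15.5789
cells = 0.89·29.0078·15.5789

402.2010 billion cells


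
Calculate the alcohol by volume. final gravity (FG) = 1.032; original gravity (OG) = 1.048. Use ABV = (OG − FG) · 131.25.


ABV = (1.048 − 1.032) · 131.25

2.1000 % ABV


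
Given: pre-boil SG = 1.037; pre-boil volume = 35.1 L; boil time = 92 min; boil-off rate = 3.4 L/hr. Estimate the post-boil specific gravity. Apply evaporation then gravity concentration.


V_post = V_pre − rate·(t/60);  SG_post = 1 + (SG_pre−1)·V_pre/V_post
V_post = 35.1 − 3.4·(92/60) = 29.8867
SG_post = 1 + (1.037 − 1)·35.1/29.8867

1.0435


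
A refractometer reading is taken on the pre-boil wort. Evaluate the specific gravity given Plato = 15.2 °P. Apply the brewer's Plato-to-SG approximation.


SG = 259/(259 − P)
SG = 259/(259 − 15.2)

1.0623
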